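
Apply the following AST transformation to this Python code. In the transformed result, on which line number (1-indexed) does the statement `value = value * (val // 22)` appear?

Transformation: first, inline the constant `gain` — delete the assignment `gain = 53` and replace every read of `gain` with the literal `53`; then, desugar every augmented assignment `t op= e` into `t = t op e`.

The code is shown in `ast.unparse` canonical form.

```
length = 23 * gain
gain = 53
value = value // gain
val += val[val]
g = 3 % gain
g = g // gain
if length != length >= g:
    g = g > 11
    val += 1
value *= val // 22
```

9

Transformed code:
length = 23 * 53
value = value // 53
val = val + val[val]
g = 3 % 53
g = g // 53
if length != length >= g:
    g = g > 11
    val = val + 1
value = value * (val // 22)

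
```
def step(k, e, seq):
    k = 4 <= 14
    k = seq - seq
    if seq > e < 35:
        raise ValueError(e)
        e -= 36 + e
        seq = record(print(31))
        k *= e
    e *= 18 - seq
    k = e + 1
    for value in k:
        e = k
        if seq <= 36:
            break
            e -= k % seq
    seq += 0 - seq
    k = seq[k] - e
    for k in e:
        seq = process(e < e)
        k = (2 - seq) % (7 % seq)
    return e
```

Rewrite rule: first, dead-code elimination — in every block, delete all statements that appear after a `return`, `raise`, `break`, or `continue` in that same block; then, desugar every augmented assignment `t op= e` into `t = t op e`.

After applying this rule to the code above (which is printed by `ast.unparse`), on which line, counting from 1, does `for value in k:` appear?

Transformed code:
def step(k, e, seq):
    k = 4 <= 14
    k = seq - seq
    if seq > e < 35:
        raise ValueError(e)
    e = e * (18 - seq)
    k = e + 1
    for value in k:
        e = k
        if seq <= 36:
            break
    seq = seq + (0 - seq)
    k = seq[k] - e
    for k in e:
        seq = process(e < e)
        k = (2 - seq) % (7 % seq)
    return e

8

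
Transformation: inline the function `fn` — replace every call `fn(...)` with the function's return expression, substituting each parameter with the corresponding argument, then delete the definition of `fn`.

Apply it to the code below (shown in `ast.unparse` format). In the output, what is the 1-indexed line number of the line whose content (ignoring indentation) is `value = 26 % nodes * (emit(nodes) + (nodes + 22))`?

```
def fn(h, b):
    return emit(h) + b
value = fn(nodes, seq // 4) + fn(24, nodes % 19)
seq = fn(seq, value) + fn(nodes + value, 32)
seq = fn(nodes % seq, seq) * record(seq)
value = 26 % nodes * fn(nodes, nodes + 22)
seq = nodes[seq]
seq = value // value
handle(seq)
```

4

Transformed code:
value = emit(nodes) + seq // 4 + (emit(24) + nodes % 19)
seq = emit(seq) + value + (emit(nodes + value) + 32)
seq = (emit(nodes % seq) + seq) * record(seq)
value = 26 % nodes * (emit(nodes) + (nodes + 22))
seq = nodes[seq]
seq = value // value
handle(seq)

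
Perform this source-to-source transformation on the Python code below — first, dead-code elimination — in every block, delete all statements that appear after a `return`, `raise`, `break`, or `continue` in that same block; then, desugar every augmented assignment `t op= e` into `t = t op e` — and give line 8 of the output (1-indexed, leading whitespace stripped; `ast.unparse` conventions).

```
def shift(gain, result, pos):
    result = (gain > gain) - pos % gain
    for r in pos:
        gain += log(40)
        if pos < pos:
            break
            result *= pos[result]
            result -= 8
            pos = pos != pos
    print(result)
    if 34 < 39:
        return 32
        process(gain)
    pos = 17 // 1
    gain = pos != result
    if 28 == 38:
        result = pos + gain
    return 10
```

Transformed code:
def shift(gain, result, pos):
    result = (gain > gain) - pos % gain
    for r in pos:
        gain = gain + log(40)
        if pos < pos:
            break
    print(result)
    if 34 < 39:
        return 32
    pos = 17 // 1
    gain = pos != result
    if 28 == 38:
        result = pos + gain
    return 10

if 34 < 39:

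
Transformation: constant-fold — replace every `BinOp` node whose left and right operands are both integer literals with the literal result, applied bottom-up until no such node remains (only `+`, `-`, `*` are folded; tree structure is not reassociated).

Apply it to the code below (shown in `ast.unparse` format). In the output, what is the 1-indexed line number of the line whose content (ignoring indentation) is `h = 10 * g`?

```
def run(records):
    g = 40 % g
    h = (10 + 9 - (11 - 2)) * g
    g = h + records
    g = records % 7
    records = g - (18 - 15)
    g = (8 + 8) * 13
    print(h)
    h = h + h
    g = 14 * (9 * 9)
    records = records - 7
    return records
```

3

Transformed code:
def run(records):
    g = 40 % g
    h = 10 * g
    g = h + records
    g = records % 7
    records = g - 3
    g = 208
    print(h)
    h = h + h
    g = 1134
    records = records - 7
    return records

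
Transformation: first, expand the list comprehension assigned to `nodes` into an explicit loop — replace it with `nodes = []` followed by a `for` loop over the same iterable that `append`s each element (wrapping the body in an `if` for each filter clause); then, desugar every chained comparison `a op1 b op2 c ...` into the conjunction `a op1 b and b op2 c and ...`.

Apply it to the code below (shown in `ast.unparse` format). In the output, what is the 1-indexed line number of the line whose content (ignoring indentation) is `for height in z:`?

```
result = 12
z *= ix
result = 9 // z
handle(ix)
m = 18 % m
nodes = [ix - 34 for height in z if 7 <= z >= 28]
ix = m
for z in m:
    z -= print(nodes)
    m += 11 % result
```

Transformed code:
result = 12
z *= ix
result = 9 // z
handle(ix)
m = 18 % m
nodes = []
for height in z:
    if 7 <= z and z >= 28:
        nodes.append(ix - 34)
ix = m
for z in m:
    z -= print(nodes)
    m += 11 % result

7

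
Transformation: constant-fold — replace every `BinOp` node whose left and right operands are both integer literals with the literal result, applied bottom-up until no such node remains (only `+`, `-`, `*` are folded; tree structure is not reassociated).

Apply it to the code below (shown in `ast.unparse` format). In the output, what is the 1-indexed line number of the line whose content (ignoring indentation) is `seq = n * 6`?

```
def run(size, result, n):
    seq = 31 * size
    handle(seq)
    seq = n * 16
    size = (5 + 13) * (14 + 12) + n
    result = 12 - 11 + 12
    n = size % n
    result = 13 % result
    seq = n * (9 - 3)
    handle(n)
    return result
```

Transformed code:
def run(size, result, n):
    seq = 31 * size
    handle(seq)
    seq = n * 16
    size = 468 + n
    result = 13
    n = size % n
    result = 13 % result
    seq = n * 6
    handle(n)
    return result

9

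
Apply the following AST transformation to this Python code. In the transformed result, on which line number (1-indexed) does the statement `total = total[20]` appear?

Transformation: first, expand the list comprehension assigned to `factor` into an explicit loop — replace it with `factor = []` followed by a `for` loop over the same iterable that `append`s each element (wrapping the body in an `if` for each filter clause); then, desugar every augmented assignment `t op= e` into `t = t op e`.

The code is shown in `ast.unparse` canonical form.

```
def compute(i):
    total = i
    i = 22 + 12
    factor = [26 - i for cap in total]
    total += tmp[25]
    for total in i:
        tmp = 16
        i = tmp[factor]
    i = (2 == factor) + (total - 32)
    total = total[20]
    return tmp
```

12

Transformed code:
def compute(i):
    total = i
    i = 22 + 12
    factor = []
    for cap in total:
        factor.append(26 - i)
    total = total + tmp[25]
    for total in i:
        tmp = 16
        i = tmp[factor]
    i = (2 == factor) + (total - 32)
    total = total[20]
    return tmp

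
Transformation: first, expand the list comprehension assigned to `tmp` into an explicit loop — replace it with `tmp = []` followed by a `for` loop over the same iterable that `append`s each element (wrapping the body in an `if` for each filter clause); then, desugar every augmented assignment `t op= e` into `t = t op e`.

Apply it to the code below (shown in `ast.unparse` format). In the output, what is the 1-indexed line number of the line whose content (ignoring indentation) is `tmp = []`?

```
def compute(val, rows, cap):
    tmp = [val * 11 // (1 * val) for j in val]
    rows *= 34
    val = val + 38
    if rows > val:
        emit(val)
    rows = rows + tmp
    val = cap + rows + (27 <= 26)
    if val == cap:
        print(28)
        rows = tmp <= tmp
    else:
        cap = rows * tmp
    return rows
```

2

Transformed code:
def compute(val, rows, cap):
    tmp = []
    for j in val:
        tmp.append(val * 11 // (1 * val))
    rows = rows * 34
    val = val + 38
    if rows > val:
        emit(val)
    rows = rows + tmp
    val = cap + rows + (27 <= 26)
    if val == cap:
        print(28)
        rows = tmp <= tmp
    else:
        cap = rows * tmp
    return rows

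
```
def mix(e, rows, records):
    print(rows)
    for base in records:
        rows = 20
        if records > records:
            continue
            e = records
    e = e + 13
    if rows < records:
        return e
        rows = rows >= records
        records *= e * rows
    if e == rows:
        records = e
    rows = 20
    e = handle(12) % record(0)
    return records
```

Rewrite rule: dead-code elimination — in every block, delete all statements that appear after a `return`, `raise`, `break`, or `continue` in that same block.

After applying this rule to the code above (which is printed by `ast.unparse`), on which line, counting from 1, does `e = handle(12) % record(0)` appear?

Transformed code:
def mix(e, rows, records):
    print(rows)
    for base in records:
        rows = 20
        if records > records:
            continue
    e = e + 13
    if rows < records:
        return e
    if e == rows:
        records = e
    rows = 20
    e = handle(12) % record(0)
    return records

13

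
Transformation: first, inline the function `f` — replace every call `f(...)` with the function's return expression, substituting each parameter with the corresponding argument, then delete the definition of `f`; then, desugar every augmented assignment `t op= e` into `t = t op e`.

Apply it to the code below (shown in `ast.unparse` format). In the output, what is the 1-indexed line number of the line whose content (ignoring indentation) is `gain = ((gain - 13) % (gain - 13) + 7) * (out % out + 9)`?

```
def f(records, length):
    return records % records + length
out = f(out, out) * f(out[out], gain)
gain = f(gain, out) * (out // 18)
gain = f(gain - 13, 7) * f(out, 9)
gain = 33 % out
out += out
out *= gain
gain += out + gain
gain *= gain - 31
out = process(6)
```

Transformed code:
out = (out % out + out) * (out[out] % out[out] + gain)
gain = (gain % gain + out) * (out // 18)
gain = ((gain - 13) % (gain - 13) + 7) * (out % out + 9)
gain = 33 % out
out = out + out
out = out * gain
gain = gain + (out + gain)
gain = gain * (gain - 31)
out = process(6)

3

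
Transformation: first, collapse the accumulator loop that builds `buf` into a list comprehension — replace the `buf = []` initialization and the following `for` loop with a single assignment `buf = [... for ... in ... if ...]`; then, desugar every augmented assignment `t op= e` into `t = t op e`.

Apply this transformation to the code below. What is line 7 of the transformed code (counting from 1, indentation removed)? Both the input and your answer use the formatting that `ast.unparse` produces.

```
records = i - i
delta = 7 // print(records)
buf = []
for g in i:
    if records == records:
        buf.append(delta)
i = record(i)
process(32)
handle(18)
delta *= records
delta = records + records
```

delta = delta * records

Transformed code:
records = i - i
delta = 7 // print(records)
buf = [delta for g in i if records == records]
i = record(i)
process(32)
handle(18)
delta = delta * records
delta = records + records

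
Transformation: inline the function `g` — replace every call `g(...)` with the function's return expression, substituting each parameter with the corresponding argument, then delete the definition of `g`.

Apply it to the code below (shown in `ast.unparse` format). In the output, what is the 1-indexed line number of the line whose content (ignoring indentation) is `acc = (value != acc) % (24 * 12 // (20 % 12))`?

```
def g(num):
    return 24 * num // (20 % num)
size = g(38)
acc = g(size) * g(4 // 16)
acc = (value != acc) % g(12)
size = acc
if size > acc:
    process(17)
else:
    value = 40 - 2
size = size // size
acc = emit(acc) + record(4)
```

Transformed code:
size = 24 * 38 // (20 % 38)
acc = 24 * size // (20 % size) * (24 * (4 // 16) // (20 % (4 // 16)))
acc = (value != acc) % (24 * 12 // (20 % 12))
size = acc
if size > acc:
    process(17)
else:
    value = 40 - 2
size = size // size
acc = emit(acc) + record(4)

3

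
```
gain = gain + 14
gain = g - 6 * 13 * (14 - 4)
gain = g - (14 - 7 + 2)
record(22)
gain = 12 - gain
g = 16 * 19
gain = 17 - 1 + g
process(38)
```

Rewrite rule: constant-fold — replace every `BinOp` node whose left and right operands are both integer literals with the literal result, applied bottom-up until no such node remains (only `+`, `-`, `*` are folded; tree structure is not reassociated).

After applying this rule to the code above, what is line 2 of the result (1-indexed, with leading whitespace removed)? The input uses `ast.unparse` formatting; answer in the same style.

gain = g - 780

Transformed code:
gain = gain + 14
gain = g - 780
gain = g - 9
record(22)
gain = 12 - gain
g = 304
gain = 16 + g
process(38)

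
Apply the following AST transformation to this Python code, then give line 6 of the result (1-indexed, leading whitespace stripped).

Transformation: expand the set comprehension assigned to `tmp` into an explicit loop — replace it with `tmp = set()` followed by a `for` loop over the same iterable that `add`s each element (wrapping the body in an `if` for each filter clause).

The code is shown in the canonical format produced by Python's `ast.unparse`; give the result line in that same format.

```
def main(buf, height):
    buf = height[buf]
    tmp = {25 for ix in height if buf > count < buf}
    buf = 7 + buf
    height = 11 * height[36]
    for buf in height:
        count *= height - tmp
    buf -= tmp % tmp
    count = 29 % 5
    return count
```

tmp.add(25)

Transformed code:
def main(buf, height):
    buf = height[buf]
    tmp = set()
    for ix in height:
        if buf > count < buf:
            tmp.add(25)
    buf = 7 + buf
    height = 11 * height[36]
    for buf in height:
        count *= height - tmp
    buf -= tmp % tmp
    count = 29 % 5
    return count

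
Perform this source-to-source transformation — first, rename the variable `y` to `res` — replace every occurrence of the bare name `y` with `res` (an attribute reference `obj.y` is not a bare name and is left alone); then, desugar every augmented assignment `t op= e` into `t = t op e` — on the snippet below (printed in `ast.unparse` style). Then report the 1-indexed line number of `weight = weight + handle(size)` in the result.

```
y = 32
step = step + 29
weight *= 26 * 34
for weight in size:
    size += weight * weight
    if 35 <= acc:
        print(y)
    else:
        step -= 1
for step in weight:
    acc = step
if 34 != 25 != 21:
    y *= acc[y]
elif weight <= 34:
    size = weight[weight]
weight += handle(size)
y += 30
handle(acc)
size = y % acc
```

16

Transformed code:
res = 32
step = step + 29
weight = weight * (26 * 34)
for weight in size:
    size = size + weight * weight
    if 35 <= acc:
        print(res)
    else:
        step = step - 1
for step in weight:
    acc = step
if 34 != 25 != 21:
    res = res * acc[res]
elif weight <= 34:
    size = weight[weight]
weight = weight + handle(size)
res = res + 30
handle(acc)
size = res % acc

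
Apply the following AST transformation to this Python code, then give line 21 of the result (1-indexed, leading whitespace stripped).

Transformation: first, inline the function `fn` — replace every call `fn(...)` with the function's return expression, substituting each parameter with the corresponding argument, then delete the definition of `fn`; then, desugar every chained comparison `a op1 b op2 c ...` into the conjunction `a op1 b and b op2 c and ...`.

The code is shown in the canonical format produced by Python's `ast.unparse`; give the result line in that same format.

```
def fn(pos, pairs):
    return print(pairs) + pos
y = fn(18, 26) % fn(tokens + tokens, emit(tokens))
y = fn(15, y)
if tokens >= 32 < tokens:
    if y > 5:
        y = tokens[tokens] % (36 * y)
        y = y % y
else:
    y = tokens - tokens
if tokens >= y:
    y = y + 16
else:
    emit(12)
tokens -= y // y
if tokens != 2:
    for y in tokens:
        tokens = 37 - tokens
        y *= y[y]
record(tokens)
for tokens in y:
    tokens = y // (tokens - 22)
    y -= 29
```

Transformed code:
y = (print(26) + 18) % (print(emit(tokens)) + (tokens + tokens))
y = print(y) + 15
if tokens >= 32 and 32 < tokens:
    if y > 5:
        y = tokens[tokens] % (36 * y)
        y = y % y
else:
    y = tokens - tokens
if tokens >= y:
    y = y + 16
else:
    emit(12)
tokens -= y // y
if tokens != 2:
    for y in tokens:
        tokens = 37 - tokens
        y *= y[y]
record(tokens)
for tokens in y:
    tokens = y // (tokens - 22)
    y -= 29

y -= 29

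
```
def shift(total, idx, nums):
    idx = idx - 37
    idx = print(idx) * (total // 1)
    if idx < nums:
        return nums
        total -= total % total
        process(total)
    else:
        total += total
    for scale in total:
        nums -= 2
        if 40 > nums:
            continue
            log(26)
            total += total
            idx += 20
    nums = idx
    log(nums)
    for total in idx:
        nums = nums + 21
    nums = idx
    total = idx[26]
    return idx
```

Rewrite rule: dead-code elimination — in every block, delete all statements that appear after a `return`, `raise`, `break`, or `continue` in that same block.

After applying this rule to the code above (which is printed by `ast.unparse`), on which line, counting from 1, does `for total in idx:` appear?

14

Transformed code:
def shift(total, idx, nums):
    idx = idx - 37
    idx = print(idx) * (total // 1)
    if idx < nums:
        return nums
    else:
        total += total
    for scale in total:
        nums -= 2
        if 40 > nums:
            continue
    nums = idx
    log(nums)
    for total in idx:
        nums = nums + 21
    nums = idx
    total = idx[26]
    return idx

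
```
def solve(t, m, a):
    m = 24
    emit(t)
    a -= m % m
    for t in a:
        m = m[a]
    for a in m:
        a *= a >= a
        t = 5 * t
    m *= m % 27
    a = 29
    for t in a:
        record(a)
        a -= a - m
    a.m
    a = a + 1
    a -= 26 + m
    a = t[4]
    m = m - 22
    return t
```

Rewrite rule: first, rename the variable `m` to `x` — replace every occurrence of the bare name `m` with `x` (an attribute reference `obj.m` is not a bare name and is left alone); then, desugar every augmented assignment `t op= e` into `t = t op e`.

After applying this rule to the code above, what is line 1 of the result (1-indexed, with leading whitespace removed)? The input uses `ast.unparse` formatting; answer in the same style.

Transformed code:
def solve(t, x, a):
    x = 24
    emit(t)
    a = a - x % x
    for t in a:
        x = x[a]
    for a in x:
        a = a * (a >= a)
        t = 5 * t
    x = x * (x % 27)
    a = 29
    for t in a:
        record(a)
        a = a - (a - x)
    a.m
    a = a + 1
    a = a - (26 + x)
    a = t[4]
    x = x - 22
    return t

def solve(t, x, a):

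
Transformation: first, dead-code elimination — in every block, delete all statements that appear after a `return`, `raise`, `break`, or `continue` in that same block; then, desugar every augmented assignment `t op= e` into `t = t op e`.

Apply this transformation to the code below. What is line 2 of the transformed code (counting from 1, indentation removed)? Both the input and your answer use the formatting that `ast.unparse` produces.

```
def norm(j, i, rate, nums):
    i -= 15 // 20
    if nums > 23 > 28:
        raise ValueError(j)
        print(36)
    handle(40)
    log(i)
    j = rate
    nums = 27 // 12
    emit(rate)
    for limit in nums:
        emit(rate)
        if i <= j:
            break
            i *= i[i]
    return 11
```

i = i - 15 // 20

Transformed code:
def norm(j, i, rate, nums):
    i = i - 15 // 20
    if nums > 23 > 28:
        raise ValueError(j)
    handle(40)
    log(i)
    j = rate
    nums = 27 // 12
    emit(rate)
    for limit in nums:
        emit(rate)
        if i <= j:
            break
    return 11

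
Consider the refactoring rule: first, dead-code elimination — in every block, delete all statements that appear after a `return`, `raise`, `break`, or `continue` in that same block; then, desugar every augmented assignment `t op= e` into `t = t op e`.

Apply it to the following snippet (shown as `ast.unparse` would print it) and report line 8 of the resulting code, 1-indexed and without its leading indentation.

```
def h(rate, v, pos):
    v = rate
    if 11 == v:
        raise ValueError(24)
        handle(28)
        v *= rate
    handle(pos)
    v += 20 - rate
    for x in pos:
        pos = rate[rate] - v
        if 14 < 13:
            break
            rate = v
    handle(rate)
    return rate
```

pos = rate[rate] - v

Transformed code:
def h(rate, v, pos):
    v = rate
    if 11 == v:
        raise ValueError(24)
    handle(pos)
    v = v + (20 - rate)
    for x in pos:
        pos = rate[rate] - v
        if 14 < 13:
            break
    handle(rate)
    return rate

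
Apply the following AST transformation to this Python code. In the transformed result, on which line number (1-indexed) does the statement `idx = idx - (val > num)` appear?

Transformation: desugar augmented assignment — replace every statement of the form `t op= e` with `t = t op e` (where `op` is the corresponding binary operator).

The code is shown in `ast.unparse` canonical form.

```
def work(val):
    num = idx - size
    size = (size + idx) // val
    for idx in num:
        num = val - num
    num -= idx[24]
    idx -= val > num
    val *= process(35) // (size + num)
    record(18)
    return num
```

7

Transformed code:
def work(val):
    num = idx - size
    size = (size + idx) // val
    for idx in num:
        num = val - num
    num = num - idx[24]
    idx = idx - (val > num)
    val = val * (process(35) // (size + num))
    record(18)
    return num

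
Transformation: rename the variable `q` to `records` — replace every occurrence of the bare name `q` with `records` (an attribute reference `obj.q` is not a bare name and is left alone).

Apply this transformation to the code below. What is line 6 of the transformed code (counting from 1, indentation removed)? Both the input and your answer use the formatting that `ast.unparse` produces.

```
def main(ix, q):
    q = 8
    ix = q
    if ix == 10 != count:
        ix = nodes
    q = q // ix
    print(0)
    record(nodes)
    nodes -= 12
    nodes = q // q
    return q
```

records = records // ix

Transformed code:
def main(ix, records):
    records = 8
    ix = records
    if ix == 10 != count:
        ix = nodes
    records = records // ix
    print(0)
    record(nodes)
    nodes -= 12
    nodes = records // records
    return records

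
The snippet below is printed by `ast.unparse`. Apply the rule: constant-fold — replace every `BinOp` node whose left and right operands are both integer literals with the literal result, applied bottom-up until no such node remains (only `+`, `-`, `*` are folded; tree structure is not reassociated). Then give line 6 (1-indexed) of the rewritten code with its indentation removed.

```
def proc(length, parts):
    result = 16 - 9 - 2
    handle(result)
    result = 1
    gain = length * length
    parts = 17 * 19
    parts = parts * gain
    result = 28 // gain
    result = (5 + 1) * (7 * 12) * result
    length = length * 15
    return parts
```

parts = 323

Transformed code:
def proc(length, parts):
    result = 5
    handle(result)
    result = 1
    gain = length * length
    parts = 323
    parts = parts * gain
    result = 28 // gain
    result = 504 * result
    length = length * 15
    return parts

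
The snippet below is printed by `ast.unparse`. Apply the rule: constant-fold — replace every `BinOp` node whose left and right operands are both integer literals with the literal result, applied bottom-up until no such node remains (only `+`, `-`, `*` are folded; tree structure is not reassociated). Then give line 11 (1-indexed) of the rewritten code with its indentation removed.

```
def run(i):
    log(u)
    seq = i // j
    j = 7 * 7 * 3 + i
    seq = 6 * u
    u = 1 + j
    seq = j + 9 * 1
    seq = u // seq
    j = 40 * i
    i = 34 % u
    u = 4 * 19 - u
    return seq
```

Transformed code:
def run(i):
    log(u)
    seq = i // j
    j = 147 + i
    seq = 6 * u
    u = 1 + j
    seq = j + 9
    seq = u // seq
    j = 40 * i
    i = 34 % u
    u = 76 - u
    return seq

u = 76 - u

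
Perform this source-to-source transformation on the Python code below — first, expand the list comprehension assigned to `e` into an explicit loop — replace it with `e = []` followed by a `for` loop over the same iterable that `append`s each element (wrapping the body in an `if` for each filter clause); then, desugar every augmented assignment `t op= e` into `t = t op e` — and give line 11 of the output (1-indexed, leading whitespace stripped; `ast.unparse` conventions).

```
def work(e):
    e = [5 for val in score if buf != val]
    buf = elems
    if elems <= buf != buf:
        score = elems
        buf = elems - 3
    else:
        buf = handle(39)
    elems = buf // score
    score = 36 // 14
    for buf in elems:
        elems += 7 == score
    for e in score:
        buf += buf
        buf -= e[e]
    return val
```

buf = handle(39)

Transformed code:
def work(e):
    e = []
    for val in score:
        if buf != val:
            e.append(5)
    buf = elems
    if elems <= buf != buf:
        score = elems
        buf = elems - 3
    else:
        buf = handle(39)
    elems = buf // score
    score = 36 // 14
    for buf in elems:
        elems = elems + (7 == score)
    for e in score:
        buf = buf + buf
        buf = buf - e[e]
    return val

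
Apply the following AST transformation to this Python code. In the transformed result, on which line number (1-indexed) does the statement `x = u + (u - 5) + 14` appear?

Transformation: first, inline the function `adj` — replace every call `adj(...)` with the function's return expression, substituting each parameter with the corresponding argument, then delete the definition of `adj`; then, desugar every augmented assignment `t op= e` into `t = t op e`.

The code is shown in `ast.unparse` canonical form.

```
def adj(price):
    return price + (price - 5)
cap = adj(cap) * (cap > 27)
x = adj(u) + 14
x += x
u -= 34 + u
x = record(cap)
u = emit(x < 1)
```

Transformed code:
cap = (cap + (cap - 5)) * (cap > 27)
x = u + (u - 5) + 14
x = x + x
u = u - (34 + u)
x = record(cap)
u = emit(x < 1)

2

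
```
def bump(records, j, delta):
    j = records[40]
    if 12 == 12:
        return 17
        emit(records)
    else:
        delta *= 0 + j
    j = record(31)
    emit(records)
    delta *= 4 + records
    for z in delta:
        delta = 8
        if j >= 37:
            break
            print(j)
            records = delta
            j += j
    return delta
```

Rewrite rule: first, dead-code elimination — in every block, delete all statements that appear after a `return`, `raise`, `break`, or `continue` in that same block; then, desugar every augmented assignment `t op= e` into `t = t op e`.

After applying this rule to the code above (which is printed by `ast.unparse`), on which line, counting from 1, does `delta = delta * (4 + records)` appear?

9

Transformed code:
def bump(records, j, delta):
    j = records[40]
    if 12 == 12:
        return 17
    else:
        delta = delta * (0 + j)
    j = record(31)
    emit(records)
    delta = delta * (4 + records)
    for z in delta:
        delta = 8
        if j >= 37:
            break
    return delta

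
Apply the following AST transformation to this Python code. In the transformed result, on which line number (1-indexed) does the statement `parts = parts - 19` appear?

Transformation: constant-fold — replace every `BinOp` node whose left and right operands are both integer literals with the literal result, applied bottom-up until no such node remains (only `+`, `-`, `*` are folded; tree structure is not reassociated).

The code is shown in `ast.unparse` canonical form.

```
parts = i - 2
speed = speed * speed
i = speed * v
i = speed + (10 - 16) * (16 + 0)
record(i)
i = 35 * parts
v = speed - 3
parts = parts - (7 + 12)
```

Transformed code:
parts = i - 2
speed = speed * speed
i = speed * v
i = speed + -96
record(i)
i = 35 * parts
v = speed - 3
parts = parts - 19

8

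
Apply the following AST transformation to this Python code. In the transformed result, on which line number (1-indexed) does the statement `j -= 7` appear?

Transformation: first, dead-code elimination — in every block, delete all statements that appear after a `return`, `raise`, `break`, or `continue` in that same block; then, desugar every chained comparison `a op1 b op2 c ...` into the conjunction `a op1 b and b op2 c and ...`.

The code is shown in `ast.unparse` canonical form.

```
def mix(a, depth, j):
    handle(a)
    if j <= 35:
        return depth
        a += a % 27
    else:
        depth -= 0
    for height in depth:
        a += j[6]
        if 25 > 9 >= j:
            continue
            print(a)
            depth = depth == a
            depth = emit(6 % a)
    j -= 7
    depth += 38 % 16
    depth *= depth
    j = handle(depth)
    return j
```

11

Transformed code:
def mix(a, depth, j):
    handle(a)
    if j <= 35:
        return depth
    else:
        depth -= 0
    for height in depth:
        a += j[6]
        if 25 > 9 and 9 >= j:
            continue
    j -= 7
    depth += 38 % 16
    depth *= depth
    j = handle(depth)
    return j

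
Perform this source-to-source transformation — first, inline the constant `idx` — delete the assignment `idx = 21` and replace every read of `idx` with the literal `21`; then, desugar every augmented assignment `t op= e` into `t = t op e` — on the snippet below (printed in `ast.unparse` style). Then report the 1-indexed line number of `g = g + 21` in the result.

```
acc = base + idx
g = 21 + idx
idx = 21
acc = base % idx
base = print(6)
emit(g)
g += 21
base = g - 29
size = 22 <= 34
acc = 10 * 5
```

Transformed code:
acc = base + 21
g = 21 + 21
acc = base % 21
base = print(6)
emit(g)
g = g + 21
base = g - 29
size = 22 <= 34
acc = 10 * 5

6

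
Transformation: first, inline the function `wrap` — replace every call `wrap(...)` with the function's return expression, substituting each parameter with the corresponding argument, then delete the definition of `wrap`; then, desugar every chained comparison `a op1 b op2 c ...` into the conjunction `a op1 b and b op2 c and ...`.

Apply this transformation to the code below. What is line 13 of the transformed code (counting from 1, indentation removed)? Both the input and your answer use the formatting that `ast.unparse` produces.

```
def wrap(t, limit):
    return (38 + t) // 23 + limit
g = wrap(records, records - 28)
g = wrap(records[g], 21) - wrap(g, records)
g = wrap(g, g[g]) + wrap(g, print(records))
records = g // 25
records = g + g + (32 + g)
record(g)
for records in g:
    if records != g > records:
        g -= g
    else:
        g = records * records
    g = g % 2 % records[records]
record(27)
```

record(27)

Transformed code:
g = (38 + records) // 23 + (records - 28)
g = (38 + records[g]) // 23 + 21 - ((38 + g) // 23 + records)
g = (38 + g) // 23 + g[g] + ((38 + g) // 23 + print(records))
records = g // 25
records = g + g + (32 + g)
record(g)
for records in g:
    if records != g and g > records:
        g -= g
    else:
        g = records * records
    g = g % 2 % records[records]
record(27)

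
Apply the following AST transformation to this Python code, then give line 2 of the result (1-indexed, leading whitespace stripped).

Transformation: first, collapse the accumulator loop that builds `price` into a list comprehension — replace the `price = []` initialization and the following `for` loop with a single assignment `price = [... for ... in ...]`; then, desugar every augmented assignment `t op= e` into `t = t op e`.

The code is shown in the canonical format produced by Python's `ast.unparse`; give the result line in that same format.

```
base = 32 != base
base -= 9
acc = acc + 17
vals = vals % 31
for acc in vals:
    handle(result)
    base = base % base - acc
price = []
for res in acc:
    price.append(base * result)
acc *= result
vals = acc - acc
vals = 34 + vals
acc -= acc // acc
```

base = base - 9

Transformed code:
base = 32 != base
base = base - 9
acc = acc + 17
vals = vals % 31
for acc in vals:
    handle(result)
    base = base % base - acc
price = [base * result for res in acc]
acc = acc * result
vals = acc - acc
vals = 34 + vals
acc = acc - acc // acc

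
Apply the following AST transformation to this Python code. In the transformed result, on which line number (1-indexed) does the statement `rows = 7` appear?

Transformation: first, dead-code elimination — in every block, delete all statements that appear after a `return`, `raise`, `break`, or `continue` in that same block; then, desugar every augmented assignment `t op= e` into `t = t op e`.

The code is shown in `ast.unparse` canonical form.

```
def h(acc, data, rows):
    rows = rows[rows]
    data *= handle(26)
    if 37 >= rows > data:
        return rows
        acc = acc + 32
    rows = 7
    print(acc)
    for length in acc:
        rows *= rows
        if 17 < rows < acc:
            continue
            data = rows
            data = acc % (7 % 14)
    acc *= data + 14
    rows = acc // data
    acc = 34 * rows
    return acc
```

6

Transformed code:
def h(acc, data, rows):
    rows = rows[rows]
    data = data * handle(26)
    if 37 >= rows > data:
        return rows
    rows = 7
    print(acc)
    for length in acc:
        rows = rows * rows
        if 17 < rows < acc:
            continue
    acc = acc * (data + 14)
    rows = acc // data
    acc = 34 * rows
    return acc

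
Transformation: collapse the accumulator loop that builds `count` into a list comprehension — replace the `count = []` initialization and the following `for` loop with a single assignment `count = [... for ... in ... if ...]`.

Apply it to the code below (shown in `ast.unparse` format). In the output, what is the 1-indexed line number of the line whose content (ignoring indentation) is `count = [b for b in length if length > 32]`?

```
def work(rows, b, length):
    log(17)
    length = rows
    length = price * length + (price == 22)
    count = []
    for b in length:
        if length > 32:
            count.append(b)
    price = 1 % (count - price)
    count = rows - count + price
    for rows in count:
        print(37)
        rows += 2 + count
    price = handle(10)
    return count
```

5

Transformed code:
def work(rows, b, length):
    log(17)
    length = rows
    length = price * length + (price == 22)
    count = [b for b in length if length > 32]
    price = 1 % (count - price)
    count = rows - count + price
    for rows in count:
        print(37)
        rows += 2 + count
    price = handle(10)
    return count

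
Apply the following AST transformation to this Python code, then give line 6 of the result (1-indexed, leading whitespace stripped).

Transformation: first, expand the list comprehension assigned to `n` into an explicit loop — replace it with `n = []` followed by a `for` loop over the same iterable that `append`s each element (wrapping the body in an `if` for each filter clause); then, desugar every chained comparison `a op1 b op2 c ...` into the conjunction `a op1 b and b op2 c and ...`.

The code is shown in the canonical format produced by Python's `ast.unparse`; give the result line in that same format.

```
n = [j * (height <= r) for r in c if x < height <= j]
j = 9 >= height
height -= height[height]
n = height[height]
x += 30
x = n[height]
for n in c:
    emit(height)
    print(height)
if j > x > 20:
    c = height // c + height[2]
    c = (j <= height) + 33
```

Transformed code:
n = []
for r in c:
    if x < height and height <= j:
        n.append(j * (height <= r))
j = 9 >= height
height -= height[height]
n = height[height]
x += 30
x = n[height]
for n in c:
    emit(height)
    print(height)
if j > x and x > 20:
    c = height // c + height[2]
    c = (j <= height) + 33

height -= height[height]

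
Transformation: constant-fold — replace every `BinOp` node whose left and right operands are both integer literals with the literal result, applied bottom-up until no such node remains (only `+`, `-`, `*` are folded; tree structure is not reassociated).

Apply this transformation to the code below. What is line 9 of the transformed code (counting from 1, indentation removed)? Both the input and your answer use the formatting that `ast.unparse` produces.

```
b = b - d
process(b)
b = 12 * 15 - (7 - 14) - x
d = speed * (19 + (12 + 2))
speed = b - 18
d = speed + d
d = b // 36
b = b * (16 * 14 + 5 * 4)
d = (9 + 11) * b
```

d = 20 * b

Transformed code:
b = b - d
process(b)
b = 187 - x
d = speed * 33
speed = b - 18
d = speed + d
d = b // 36
b = b * 244
d = 20 * b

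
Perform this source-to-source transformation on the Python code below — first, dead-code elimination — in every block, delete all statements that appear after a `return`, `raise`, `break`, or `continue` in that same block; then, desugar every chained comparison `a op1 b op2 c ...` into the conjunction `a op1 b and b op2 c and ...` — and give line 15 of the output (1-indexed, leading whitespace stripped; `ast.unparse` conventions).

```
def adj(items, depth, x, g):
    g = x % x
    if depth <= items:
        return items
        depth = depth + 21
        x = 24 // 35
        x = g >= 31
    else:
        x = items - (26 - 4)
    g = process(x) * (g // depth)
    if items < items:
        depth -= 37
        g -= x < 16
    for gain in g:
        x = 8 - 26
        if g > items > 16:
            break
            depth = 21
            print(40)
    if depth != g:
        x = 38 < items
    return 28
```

Transformed code:
def adj(items, depth, x, g):
    g = x % x
    if depth <= items:
        return items
    else:
        x = items - (26 - 4)
    g = process(x) * (g // depth)
    if items < items:
        depth -= 37
        g -= x < 16
    for gain in g:
        x = 8 - 26
        if g > items and items > 16:
            break
    if depth != g:
        x = 38 < items
    return 28

if depth != g:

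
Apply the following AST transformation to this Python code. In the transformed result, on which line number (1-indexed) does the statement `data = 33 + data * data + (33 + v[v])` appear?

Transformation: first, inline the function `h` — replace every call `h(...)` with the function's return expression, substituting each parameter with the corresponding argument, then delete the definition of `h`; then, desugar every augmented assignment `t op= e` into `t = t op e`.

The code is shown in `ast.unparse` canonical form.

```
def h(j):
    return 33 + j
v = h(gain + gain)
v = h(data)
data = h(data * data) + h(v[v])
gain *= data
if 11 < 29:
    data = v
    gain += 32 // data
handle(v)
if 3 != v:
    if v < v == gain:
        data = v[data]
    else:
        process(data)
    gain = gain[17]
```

3

Transformed code:
v = 33 + (gain + gain)
v = 33 + data
data = 33 + data * data + (33 + v[v])
gain = gain * data
if 11 < 29:
    data = v
    gain = gain + 32 // data
handle(v)
if 3 != v:
    if v < v == gain:
        data = v[data]
    else:
        process(data)
    gain = gain[17]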